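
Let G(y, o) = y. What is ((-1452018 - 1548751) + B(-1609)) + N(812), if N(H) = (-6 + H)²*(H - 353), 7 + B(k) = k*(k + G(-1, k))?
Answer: 297772638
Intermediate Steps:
B(k) = -7 + k*(-1 + k) (B(k) = -7 + k*(k - 1) = -7 + k*(-1 + k))
N(H) = (-6 + H)²*(-353 + H)
((-1452018 - 1548751) + B(-1609)) + N(812) = ((-1452018 - 1548751) + (-7 + (-1609)² - 1*(-1609))) + (-6 + 812)²*(-353 + 812) = (-3000769 + (-7 + 2588881 + 1609)) + 806²*459 = (-3000769 + 2590483) + 649636*459 = -410286 + 298182924 = 297772638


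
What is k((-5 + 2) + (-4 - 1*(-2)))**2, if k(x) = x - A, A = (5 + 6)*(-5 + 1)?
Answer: 1521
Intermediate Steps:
A = -44 (A = 11*(-4) = -44)
k(x) = 44 + x (k(x) = x - 1*(-44) = x + 44 = 44 + x)
k((-5 + 2) + (-4 - 1*(-2)))**2 = (44 + ((-5 + 2) + (-4 - 1*(-2))))**2 = (44 + (-3 + (-4 + 2)))**2 = (44 + (-3 - 2))**2 = (44 - 5)**2 = 39**2 = 1521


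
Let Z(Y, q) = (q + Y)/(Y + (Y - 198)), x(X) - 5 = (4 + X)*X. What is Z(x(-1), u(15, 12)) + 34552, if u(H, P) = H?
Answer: 6703071/194 ≈ 34552.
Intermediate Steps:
x(X) = 5 + X*(4 + X) (x(X) = 5 + (4 + X)*X = 5 + X*(4 + X))
Z(Y, q) = (Y + q)/(-198 + 2*Y) (Z(Y, q) = (Y + q)/(Y + (-198 + Y)) = (Y + q)/(-198 + 2*Y))
Z(x(-1), u(15, 12)) + 34552 = ((5 + (-1)**2 + 4*(-1)) + 15)/(2*(-99 + (5 + (-1)**2 + 4*(-1)))) + 34552 = ((5 + 1 - 4) + 15)/(2*(-99 + (5 + 1 - 4))) + 34552 = (2 + 15)/(2*(-99 + 2)) + 34552 = (1/2)*17/(-97) + 34552 = (1/2)*(-1/97)*17 + 34552 = -17/194 + 34552 = 6703071/194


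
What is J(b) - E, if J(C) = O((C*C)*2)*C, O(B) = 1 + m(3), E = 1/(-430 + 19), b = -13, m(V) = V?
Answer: -21371/411 ≈ -51.998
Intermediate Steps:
E = -1/411 (E = 1/(-411) = -1/411 ≈ -0.0024331)
O(B) = 4 (O(B) = 1 + 3 = 4)
J(C) = 4*C
J(b) - E = 4*(-13) - 1*(-1/411) = -52 + 1/411 = -21371/411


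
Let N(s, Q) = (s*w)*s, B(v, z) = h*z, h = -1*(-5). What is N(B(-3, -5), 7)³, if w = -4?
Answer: -15625000000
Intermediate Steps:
h = 5
B(v, z) = 5*z
N(s, Q) = -4*s² (N(s, Q) = (s*(-4))*s = (-4*s)*s = -4*s²)
N(B(-3, -5), 7)³ = (-4*(5*(-5))²)³ = (-4*(-25)²)³ = (-4*625)³ = (-2500)³ = -15625000000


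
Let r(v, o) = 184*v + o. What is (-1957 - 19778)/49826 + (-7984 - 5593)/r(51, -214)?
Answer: -31278484/16318015 ≈ -1.9168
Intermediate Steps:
r(v, o) = o + 184*v
(-1957 - 19778)/49826 + (-7984 - 5593)/r(51, -214) = (-1957 - 19778)/49826 + (-7984 - 5593)/(-214 + 184*51) = -21735*1/49826 - 13577/(-214 + 9384) = -3105/7118 - 13577/9170 = -31278484/16318015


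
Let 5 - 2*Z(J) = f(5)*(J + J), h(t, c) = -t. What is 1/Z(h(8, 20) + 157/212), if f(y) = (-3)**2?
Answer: 212/14381 ≈ 0.014742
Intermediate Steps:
f(y) = 9
Z(J) = 5/2 - 9*J (Z(J) = 5/2 - 9*(J + J)/2 = 5/2 - 9*2*J/2 = 5/2 - 9*J)
1/Z(h(8, 20) + 157/212) = 1/(5/2 - 9*(-1*8 + 157/212)) = 1/(5/2 - 9*(-8 + 157*(1/212))) = 1/(5/2 - 9*(-8 + 157/212)) = 1/(5/2 - 9*(-1539/212)) = 1/(5/2 + 13851/212) = 1/(14381/212) = 212/14381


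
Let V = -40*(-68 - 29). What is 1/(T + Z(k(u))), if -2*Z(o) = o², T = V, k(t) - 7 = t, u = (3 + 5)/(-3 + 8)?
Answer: 50/192151 ≈ 0.00026021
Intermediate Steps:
u = 8/5 ≈ 1.6000
k(t) = 7 + t
V = 3880 (V = -40*(-97) = 3880)
T = 3880
Z(o) = -o²/2
1/(T + Z(k(u))) = 1/(3880 - (7 + 8/5)²/2) = 1/(3880 - (43/5)²/2) = 1/(3880 - ½*1849/25) = 1/(3880 - 1849/50) = 1/(192151/50) = 50/192151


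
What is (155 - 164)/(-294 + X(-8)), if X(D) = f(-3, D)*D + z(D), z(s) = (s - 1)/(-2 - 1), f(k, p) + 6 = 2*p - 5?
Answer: 3/25 ≈ 0.12000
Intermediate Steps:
f(k, p) = -11 + 2*p (f(k, p) = -6 + (2*p - 5) = -6 + (-5 + 2*p) = -11 + 2*p)
z(s) = 1/3 - s/3 (z(s) = (-1 + s)/(-3) = (-1 + s)*(-1/3) = 1/3 - s/3)
X(D) = 1/3 - D/3 + D*(-11 + 2*D) (X(D) = (-11 + 2*D)*D + (1/3 - D/3) = D*(-11 + 2*D) + (1/3 - D/3) = 1/3 - D/3 + D*(-11 + 2*D))
(155 - 164)/(-294 + X(-8)) = (155 - 164)/(-294 + (1/3 + 2*(-8)**2 - 34/3*(-8))) = -9/(-294 + (1/3 + 2*64 + 272/3)) = -9/(-294 + (1/3 + 128 + 272/3)) = -9/(-294 + 219) = -9/(-75) = -9*(-1/75) = 3/25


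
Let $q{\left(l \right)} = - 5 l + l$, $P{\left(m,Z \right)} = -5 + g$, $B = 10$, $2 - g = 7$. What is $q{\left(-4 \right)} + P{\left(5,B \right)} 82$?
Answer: $-804$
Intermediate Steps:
$g = -5$ ($g = 2 - 7 = -5$)
$P{\left(m,Z \right)} = -10$ ($P{\left(m,Z \right)} = -5 - 5 = -10$)
$q{\left(l \right)} = - 4 l$
$q{\left(-4 \right)} + P{\left(5,B \right)} 82 = \left(-4\right) \left(-4\right) - 820 = 16 - 820 = -804$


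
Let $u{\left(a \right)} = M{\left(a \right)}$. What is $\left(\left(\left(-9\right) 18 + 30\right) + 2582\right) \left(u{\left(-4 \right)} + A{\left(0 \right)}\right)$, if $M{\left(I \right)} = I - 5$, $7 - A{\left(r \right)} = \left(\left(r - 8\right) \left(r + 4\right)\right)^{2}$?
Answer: $-2513700$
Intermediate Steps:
$A{\left(r \right)} = 7 - \left(-8 + r\right)^{2} \left(4 + r\right)^{2}$ ($A{\left(r \right)} = 7 - \left(\left(r - 8\right) \left(r + 4\right)\right)^{2} = 7 - \left(\left(-8 + r\right) \left(4 + r\right)\right)^{2} = 7 - \left(-8 + r\right)^{2} \left(4 + r\right)^{2}$)
$M{\left(I \right)} = -5 + I$
$u{\left(a \right)} = -5 + a$
$\left(\left(\left(-9\right) 18 + 30\right) + 2582\right) \left(u{\left(-4 \right)} + A{\left(0 \right)}\right) = \left(\left(\left(-9\right) 18 + 30\right) + 2582\right) \left(\left(-5 - 4\right) + \left(7 - \left(-8 + 0\right)^{2} \left(4 + 0\right)^{2}\right)\right) = \left(\left(-162 + 30\right) + 2582\right) \left(-9 + \left(7 - \left(-8\right)^{2} \cdot 4^{2}\right)\right) = \left(-132 + 2582\right) \left(-9 + \left(7 - 64 \cdot 16\right)\right) = 2450 \left(-9 + \left(7 - 1024\right)\right) = 2450 \left(-9 - 1017\right) = 2450 \left(-1026\right) = -2513700$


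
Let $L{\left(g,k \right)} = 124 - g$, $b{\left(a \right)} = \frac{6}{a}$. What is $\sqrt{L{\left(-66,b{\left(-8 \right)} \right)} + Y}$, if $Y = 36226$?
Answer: $8 \sqrt{569} \approx 190.83$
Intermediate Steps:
$\sqrt{L{\left(-66,b{\left(-8 \right)} \right)} + Y} = \sqrt{\left(124 - -66\right) + 36226} = \sqrt{\left(124 + 66\right) + 36226} = \sqrt{190 + 36226} = \sqrt{36416} = 8 \sqrt{569}$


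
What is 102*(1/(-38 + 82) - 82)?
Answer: -183957/22 ≈ -8361.7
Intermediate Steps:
102*(1/(-38 + 82) - 82) = 102*(1/44 - 82) = 102*(-3607/44) = -183957/22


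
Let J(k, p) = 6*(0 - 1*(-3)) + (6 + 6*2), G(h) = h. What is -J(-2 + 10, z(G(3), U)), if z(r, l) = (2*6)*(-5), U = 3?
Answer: -36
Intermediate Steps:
z(r, l) = -60 (z(r, l) = 12*(-5) = -60)
J(k, p) = 36 (J(k, p) = 6*(0 + 3) + (6 + 12) = 6*3 + 18 = 18 + 18 = 36)
-J(-2 + 10, z(G(3), U)) = -1*36 = -36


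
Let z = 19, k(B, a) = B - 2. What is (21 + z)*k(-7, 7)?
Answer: -360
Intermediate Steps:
k(B, a) = -2 + B
(21 + z)*k(-7, 7) = (21 + 19)*(-2 - 7) = 40*(-9) = -360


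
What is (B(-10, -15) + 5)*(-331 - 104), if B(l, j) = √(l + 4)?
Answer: -2175 - 435*I*√6 ≈ -2175.0 - 1065.5*I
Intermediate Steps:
B(l, j) = √(4 + l)
(B(-10, -15) + 5)*(-331 - 104) = (√(4 - 10) + 5)*(-331 - 104) = (√(-6) + 5)*(-435) = (I*√6 + 5)*(-435) = (5 + I*√6)*(-435) = -2175 - 435*I*√6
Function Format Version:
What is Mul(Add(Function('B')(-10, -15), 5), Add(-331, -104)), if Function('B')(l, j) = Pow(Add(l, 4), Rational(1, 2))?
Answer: Add(-2175, Mul(-435, I, Pow(6, Rational(1, 2)))) ≈ Add(-2175.0, Mul(-1065.5, I))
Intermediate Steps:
Function('B')(l, j) = Pow(Add(4, l), Rational(1, 2))
Mul(Add(Function('B')(-10, -15), 5), Add(-331, -104)) = Mul(Add(Pow(Add(4, -10), Rational(1, 2)), 5), Add(-331, -104)) = Mul(Add(Pow(-6, Rational(1, 2)), 5), -435) = Mul(Add(Mul(I, Pow(6, Rational(1, 2))), 5), -435) = Mul(Add(5, Mul(I, Pow(6, Rational(1, 2)))), -435) = Add(-2175, Mul(-435, I, Pow(6, Rational(1, 2))))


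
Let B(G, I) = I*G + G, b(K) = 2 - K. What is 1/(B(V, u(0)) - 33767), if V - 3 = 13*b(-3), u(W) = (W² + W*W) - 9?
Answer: -1/34311 ≈ -2.9145e-5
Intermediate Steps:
u(W) = -9 + 2*W² (u(W) = (W² + W²) - 9 = 2*W² - 9 = -9 + 2*W²)
V = 68 (V = 3 + 13*(2 - 1*(-3)) = 3 + 13*(2 + 3) = 3 + 13*5 = 3 + 65 = 68)
B(G, I) = G + G*I (B(G, I) = G*I + G = G + G*I)
1/(B(V, u(0)) - 33767) = 1/(68*(1 + (-9 + 2*0²)) - 33767) = 1/(68*(1 + (-9 + 2*0)) - 33767) = 1/(68*(1 + (-9 + 0)) - 33767) = 1/(68*(1 - 9) - 33767) = 1/(68*(-8) - 33767) = 1/(-544 - 33767) = 1/(-34311) = -1/34311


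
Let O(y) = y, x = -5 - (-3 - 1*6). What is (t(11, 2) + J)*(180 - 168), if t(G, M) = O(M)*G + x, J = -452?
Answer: -5112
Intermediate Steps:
x = 4 (x = -5 - (-3 - 6) = -5 - 1*(-9) = -5 + 9 = 4)
t(G, M) = 4 + G*M (t(G, M) = M*G + 4 = G*M + 4 = 4 + G*M)
(t(11, 2) + J)*(180 - 168) = ((4 + 11*2) - 452)*(180 - 168) = ((4 + 22) - 452)*12 = (26 - 452)*12 = -426*12 = -5112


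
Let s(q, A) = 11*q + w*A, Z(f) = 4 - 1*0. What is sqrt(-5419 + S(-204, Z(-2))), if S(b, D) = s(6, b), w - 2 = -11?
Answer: I*sqrt(3517) ≈ 59.304*I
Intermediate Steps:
w = -9 (w = 2 - 11 = -9)
Z(f) = 4 (Z(f) = 4 + 0 = 4)
s(q, A) = -9*A + 11*q (s(q, A) = 11*q - 9*A = -9*A + 11*q)
S(b, D) = 66 - 9*b (S(b, D) = -9*b + 11*6 = -9*b + 66 = 66 - 9*b)
sqrt(-5419 + S(-204, Z(-2))) = sqrt(-5419 + (66 - 9*(-204))) = sqrt(-5419 + (66 + 1836)) = sqrt(-5419 + 1902) = sqrt(-3517) = I*sqrt(3517)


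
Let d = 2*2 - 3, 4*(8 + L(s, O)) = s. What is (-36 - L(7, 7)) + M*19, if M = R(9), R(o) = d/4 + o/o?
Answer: -6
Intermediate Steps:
L(s, O) = -8 + s/4
d = 1 (d = 4 - 3 = 1)
R(o) = 5/4 (R(o) = 1/4 + o/o = 1*(1/4) + 1 = 1/4 + 1 = 5/4)
M = 5/4 ≈ 1.2500
(-36 - L(7, 7)) + M*19 = (-36 - (-8 + (1/4)*7)) + (5/4)*19 = (-36 - (-8 + 7/4)) + 95/4 = (-36 - 1*(-25/4)) + 95/4 = (-36 + 25/4) + 95/4 = -119/4 + 95/4 = -6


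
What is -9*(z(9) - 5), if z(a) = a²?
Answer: -684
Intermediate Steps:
-9*(z(9) - 5) = -9*(9² - 5) = -9*(81 - 5) = -9*76 = -684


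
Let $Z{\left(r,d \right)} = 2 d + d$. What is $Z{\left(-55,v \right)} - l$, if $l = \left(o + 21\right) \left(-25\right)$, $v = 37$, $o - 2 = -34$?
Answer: $-164$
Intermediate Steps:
$o = -32$ ($o = 2 - 34 = -32$)
$Z{\left(r,d \right)} = 3 d$
$l = 275$ ($l = \left(-32 + 21\right) \left(-25\right) = \left(-11\right) \left(-25\right) = 275$)
$Z{\left(-55,v \right)} - l = 3 \cdot 37 - 275 = 111 - 275 = -164$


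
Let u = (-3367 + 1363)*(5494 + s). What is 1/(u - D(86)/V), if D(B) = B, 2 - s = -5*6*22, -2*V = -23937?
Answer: -23937/295301768860 ≈ -8.1059e-8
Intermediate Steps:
V = 23937/2 (V = -1/2*(-23937) = 23937/2 ≈ 11969.)
s = 662 (s = 2 - (-5*6)*22 = 2 - (-30)*22 = 2 - 1*(-660) = 2 + 660 = 662)
u = -12336624 (u = (-3367 + 1363)*(5494 + 662) = -2004*6156 = -12336624)
1/(u - D(86)/V) = 1/(-12336624 - 86/23937/2) = 1/(-12336624 - 86*2/23937) = 1/(-12336624 - 1*172/23937) = 1/(-12336624 - 172/23937) = 1/(-295301768860/23937) = -23937/295301768860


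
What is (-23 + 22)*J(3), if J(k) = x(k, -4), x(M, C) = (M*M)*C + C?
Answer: 40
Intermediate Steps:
x(M, C) = C + C*M² (x(M, C) = M²*C + C = C*M² + C = C + C*M²)
J(k) = -4 - 4*k² (J(k) = -4*(1 + k²) = -4 - 4*k²)
(-23 + 22)*J(3) = (-23 + 22)*(-4 - 4*3²) = -(-4 - 4*9) = -(-4 - 36) = -1*(-40) = 40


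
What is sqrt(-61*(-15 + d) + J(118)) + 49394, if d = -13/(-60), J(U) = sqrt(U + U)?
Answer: 49394 + sqrt(811605 + 1800*sqrt(59))/30 ≈ 49424.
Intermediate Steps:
J(U) = sqrt(2)*sqrt(U) (J(U) = sqrt(2*U) = sqrt(2)*sqrt(U))
d = 13/60 (d = -13*(-1/60) = 13/60 ≈ 0.21667)
sqrt(-61*(-15 + d) + J(118)) + 49394 = sqrt(-61*(-15 + 13/60) + sqrt(2)*sqrt(118)) + 49394 = sqrt(-61*(-887/60) + 2*sqrt(59)) + 49394 = sqrt(54107/60 + 2*sqrt(59)) + 49394 = 49394 + sqrt(54107/60 + 2*sqrt(59))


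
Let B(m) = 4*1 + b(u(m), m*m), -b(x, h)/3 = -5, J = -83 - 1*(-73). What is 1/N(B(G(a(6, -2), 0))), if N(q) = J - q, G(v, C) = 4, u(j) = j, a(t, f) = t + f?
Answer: -1/29 ≈ -0.034483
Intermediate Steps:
a(t, f) = f + t
J = -10 (J = -83 + 73 = -10)
b(x, h) = 15 (b(x, h) = -3*(-5) = 15)
B(m) = 19 (B(m) = 4*1 + 15 = 4 + 15 = 19)
N(q) = -10 - q
1/N(B(G(a(6, -2), 0))) = 1/(-10 - 1*19) = 1/(-10 - 19) = 1/(-29) = -1/29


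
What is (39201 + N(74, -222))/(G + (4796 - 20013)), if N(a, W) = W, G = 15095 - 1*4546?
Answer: -12993/1556 ≈ -8.3503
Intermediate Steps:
G = 10549 (G = 15095 - 4546 = 10549)
(39201 + N(74, -222))/(G + (4796 - 20013)) = (39201 - 222)/(10549 + (4796 - 20013)) = 38979/(10549 - 15217) = 38979/(-4668) = 38979*(-1/4668) = -12993/1556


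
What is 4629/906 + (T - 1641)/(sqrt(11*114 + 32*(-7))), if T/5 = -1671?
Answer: 1543/302 - 4998*sqrt(1030)/515 ≈ -306.35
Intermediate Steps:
T = -8355 (T = 5*(-1671) = -8355)
4629/906 + (T - 1641)/(sqrt(11*114 + 32*(-7))) = 4629/906 + (-8355 - 1641)/(sqrt(11*114 + 32*(-7))) = 4629*(1/906) - 9996/sqrt(1254 - 224) = 1543/302 - 9996*sqrt(1030)/1030 = 1543/302 - 4998*sqrt(1030)/515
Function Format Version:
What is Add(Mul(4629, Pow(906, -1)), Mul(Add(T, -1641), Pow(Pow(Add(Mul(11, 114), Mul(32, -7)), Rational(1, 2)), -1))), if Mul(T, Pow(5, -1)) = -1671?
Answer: Add(Rational(1543, 302), Mul(Rational(-4998, 515), Pow(1030, Rational(1, 2)))) ≈ -306.35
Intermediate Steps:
T = -8355 (T = Mul(5, -1671) = -8355)
Add(Mul(4629, Pow(906, -1)), Mul(Add(T, -1641), Pow(Pow(Add(Mul(11, 114), Mul(32, -7)), Rational(1, 2)), -1))) = Add(Mul(4629, Pow(906, -1)), Mul(Add(-8355, -1641), Pow(Pow(Add(Mul(11, 114), Mul(32, -7)), Rational(1, 2)), -1))) = Add(Mul(4629, Rational(1, 906)), Mul(-9996, Pow(Pow(Add(1254, -224), Rational(1, 2)), -1))) = Add(Rational(1543, 302), Mul(-9996, Pow(Pow(1030, Rational(1, 2)), -1))) = Add(Rational(1543, 302), Mul(-9996, Mul(Rational(1, 1030), Pow(1030, Rational(1, 2))))) = Add(Rational(1543, 302), Mul(Rational(-4998, 515), Pow(1030, Rational(1, 2))))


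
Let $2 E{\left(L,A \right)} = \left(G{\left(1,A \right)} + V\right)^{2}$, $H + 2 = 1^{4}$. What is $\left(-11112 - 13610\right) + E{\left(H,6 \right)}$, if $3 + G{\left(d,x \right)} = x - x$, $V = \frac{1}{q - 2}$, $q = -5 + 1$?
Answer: $- \frac{1779623}{72} \approx -24717.0$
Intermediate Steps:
$q = -4$
$H = -1$ ($H = -2 + 1^{4} = -2 + 1 = -1$)
$V = - \frac{1}{6}$ ($V = \frac{1}{-4 - 2} = \frac{1}{-6} = - \frac{1}{6} \approx -0.16667$)
$G{\left(d,x \right)} = -3$ ($G{\left(d,x \right)} = -3 + \left(x - x\right) = -3 + 0 = -3$)
$E{\left(L,A \right)} = \frac{361}{72}$ ($E{\left(L,A \right)} = \frac{\left(-3 - \frac{1}{6}\right)^{2}}{2} = \frac{\left(- \frac{19}{6}\right)^{2}}{2} = \frac{1}{2} \cdot \frac{361}{36} = \frac{361}{72}$)
$\left(-11112 - 13610\right) + E{\left(H,6 \right)} = \left(-11112 - 13610\right) + \frac{361}{72} = -24722 + \frac{361}{72} = - \frac{1779623}{72}$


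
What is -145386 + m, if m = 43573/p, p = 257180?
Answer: -37390327907/257180 ≈ -1.4539e+5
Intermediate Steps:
m = 43573/257180 ≈ 0.16943
-145386 + m = -145386 + 43573/257180 = -37390327907/257180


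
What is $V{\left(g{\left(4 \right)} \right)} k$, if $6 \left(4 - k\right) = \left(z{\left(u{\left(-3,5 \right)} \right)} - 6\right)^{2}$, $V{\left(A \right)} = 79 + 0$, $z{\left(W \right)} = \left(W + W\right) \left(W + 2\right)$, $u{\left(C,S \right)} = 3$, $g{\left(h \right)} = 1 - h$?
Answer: $-7268$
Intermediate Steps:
$z{\left(W \right)} = 2 W \left(2 + W\right)$
$V{\left(A \right)} = 79$
$k = -92$ ($k = 4 - \frac{\left(2 \cdot 3 \left(2 + 3\right) - 6\right)^{2}}{6} = 4 - \frac{\left(2 \cdot 3 \cdot 5 - 6\right)^{2}}{6} = 4 - \frac{\left(30 - 6\right)^{2}}{6} = 4 - \frac{24^{2}}{6} = 4 - 96 = -92$)
$V{\left(g{\left(4 \right)} \right)} k = 79 \left(-92\right) = -7268$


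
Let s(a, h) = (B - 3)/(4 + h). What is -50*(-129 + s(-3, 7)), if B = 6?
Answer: 70800/11 ≈ 6436.4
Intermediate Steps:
s(a, h) = 3/(4 + h) (s(a, h) = (6 - 3)/(4 + h) = 3/(4 + h))
-50*(-129 + s(-3, 7)) = -50*(-129 + 3/(4 + 7)) = -50*(-129 + 3/11) = -50*(-1416/11) = 70800/11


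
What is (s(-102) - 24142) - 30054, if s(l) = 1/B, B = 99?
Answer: -5365403/99 ≈ -54196.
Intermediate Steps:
s(l) = 1/99
(s(-102) - 24142) - 30054 = (1/99 - 24142) - 30054 = -2390057/99 - 30054 = -5365403/99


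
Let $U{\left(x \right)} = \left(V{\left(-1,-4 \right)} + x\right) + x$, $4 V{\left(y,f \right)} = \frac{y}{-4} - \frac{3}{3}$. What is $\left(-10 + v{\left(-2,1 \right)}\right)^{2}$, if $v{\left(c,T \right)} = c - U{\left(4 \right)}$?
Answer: $\frac{100489}{256} \approx 392.54$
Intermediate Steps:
$V{\left(y,f \right)} = - \frac{1}{4} - \frac{y}{16}$ ($V{\left(y,f \right)} = \frac{\frac{y}{-4} - \frac{3}{3}}{4} = \frac{y \left(- \frac{1}{4}\right) - 1}{4} = \frac{- \frac{y}{4} - 1}{4} = \frac{-1 - \frac{y}{4}}{4} = - \frac{1}{4} - \frac{y}{16}$)
$U{\left(x \right)} = - \frac{3}{16} + 2 x$ ($U{\left(x \right)} = \left(\left(- \frac{1}{4} - - \frac{1}{16}\right) + x\right) + x = \left(\left(- \frac{1}{4} + \frac{1}{16}\right) + x\right) + x = \left(- \frac{3}{16} + x\right) + x = - \frac{3}{16} + 2 x$)
$v{\left(c,T \right)} = - \frac{125}{16} + c$ ($v{\left(c,T \right)} = c - \left(- \frac{3}{16} + 2 \cdot 4\right) = c - \left(- \frac{3}{16} + 8\right) = c - \frac{125}{16} = - \frac{125}{16} + c$)
$\left(-10 + v{\left(-2,1 \right)}\right)^{2} = \left(-10 - \frac{157}{16}\right)^{2} = \left(- \frac{317}{16}\right)^{2} = \frac{100489}{256}$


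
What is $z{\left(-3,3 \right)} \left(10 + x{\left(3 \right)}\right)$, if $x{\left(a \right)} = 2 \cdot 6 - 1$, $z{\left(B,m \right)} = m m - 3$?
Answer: $126$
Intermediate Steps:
$z{\left(B,m \right)} = -3 + m^{2}$ ($z{\left(B,m \right)} = m^{2} - 3 = -3 + m^{2}$)
$x{\left(a \right)} = 11$ ($x{\left(a \right)} = 12 - 1 = 11$)
$z{\left(-3,3 \right)} \left(10 + x{\left(3 \right)}\right) = \left(-3 + 3^{2}\right) \left(10 + 11\right) = \left(-3 + 9\right) 21 = 6 \cdot 21 = 126$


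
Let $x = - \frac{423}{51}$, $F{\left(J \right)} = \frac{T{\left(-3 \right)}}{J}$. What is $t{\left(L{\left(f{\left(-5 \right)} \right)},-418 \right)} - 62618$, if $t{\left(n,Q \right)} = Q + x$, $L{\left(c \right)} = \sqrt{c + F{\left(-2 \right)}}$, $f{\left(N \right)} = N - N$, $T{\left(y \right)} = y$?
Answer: $- \frac{1071753}{17} \approx -63044.0$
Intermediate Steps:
$F{\left(J \right)} = - \frac{3}{J}$
$f{\left(N \right)} = 0$
$x = - \frac{141}{17}$ ($x = \left(-423\right) \frac{1}{51} = - \frac{141}{17} \approx -8.2941$)
$L{\left(c \right)} = \sqrt{\frac{3}{2} + c}$ ($L{\left(c \right)} = \sqrt{c - \frac{3}{-2}} = \sqrt{c - - \frac{3}{2}} = \sqrt{c + \frac{3}{2}} = \sqrt{\frac{3}{2} + c}$)
$t{\left(n,Q \right)} = - \frac{141}{17} + Q$ ($t{\left(n,Q \right)} = Q - \frac{141}{17} = - \frac{141}{17} + Q$)
$t{\left(L{\left(f{\left(-5 \right)} \right)},-418 \right)} - 62618 = \left(- \frac{141}{17} - 418\right) - 62618 = - \frac{7247}{17} - 62618 = - \frac{1071753}{17}$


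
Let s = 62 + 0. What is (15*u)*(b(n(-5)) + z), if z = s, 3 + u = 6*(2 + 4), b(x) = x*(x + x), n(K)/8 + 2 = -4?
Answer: 2311650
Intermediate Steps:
n(K) = -48 (n(K) = -16 + 8*(-4) = -16 - 32 = -48)
b(x) = 2*x² (b(x) = x*(2*x) = 2*x²)
s = 62
u = 33 (u = -3 + 6*(2 + 4) = -3 + 6*6 = -3 + 36 = 33)
z = 62
(15*u)*(b(n(-5)) + z) = (15*33)*(2*(-48)² + 62) = 495*(2*2304 + 62) = 495*(4608 + 62) = 495*4670 = 2311650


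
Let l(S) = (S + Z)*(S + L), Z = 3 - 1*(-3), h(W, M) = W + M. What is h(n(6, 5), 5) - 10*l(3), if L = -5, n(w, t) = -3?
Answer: 182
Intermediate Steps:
h(W, M) = M + W
Z = 6 (Z = 3 + 3 = 6)
l(S) = (-5 + S)*(6 + S) (l(S) = (S + 6)*(S - 5) = (6 + S)*(-5 + S) = (-5 + S)*(6 + S))
h(n(6, 5), 5) - 10*l(3) = (5 - 3) - 10*(-30 + 3 + 3²) = 2 - 10*(-30 + 3 + 9) = 2 - 10*(-18) = 2 + 180 = 182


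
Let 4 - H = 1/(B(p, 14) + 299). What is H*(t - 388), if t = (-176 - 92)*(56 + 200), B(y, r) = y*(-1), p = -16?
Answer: -86865964/315 ≈ -2.7577e+5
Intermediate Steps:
B(y, r) = -y
H = 1259/315 (H = 4 - 1/(-1*(-16) + 299) = 4 - 1/(16 + 299) = 4 - 1/315 = 1259/315 ≈ 3.9968)
t = -68608 (t = -268*256 = -68608)
H*(t - 388) = 1259*(-68608 - 388)/315 = (1259/315)*(-68996) = -86865964/315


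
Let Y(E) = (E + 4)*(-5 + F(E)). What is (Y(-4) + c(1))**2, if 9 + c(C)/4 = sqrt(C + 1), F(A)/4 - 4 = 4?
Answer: 1328 - 288*sqrt(2) ≈ 920.71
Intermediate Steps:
F(A) = 32 (F(A) = 16 + 4*4 = 16 + 16 = 32)
Y(E) = 108 + 27*E (Y(E) = (E + 4)*(-5 + 32) = (4 + E)*27 = 108 + 27*E)
c(C) = -36 + 4*sqrt(1 + C) (c(C) = -36 + 4*sqrt(C + 1) = -36 + 4*sqrt(1 + C))
(Y(-4) + c(1))**2 = ((108 + 27*(-4)) + (-36 + 4*sqrt(1 + 1)))**2 = ((108 - 108) + (-36 + 4*sqrt(2)))**2 = (0 + (-36 + 4*sqrt(2)))**2 = (-36 + 4*sqrt(2))**2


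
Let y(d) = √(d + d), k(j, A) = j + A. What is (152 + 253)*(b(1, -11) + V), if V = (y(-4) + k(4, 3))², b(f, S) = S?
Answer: 12150 + 11340*I*√2 ≈ 12150.0 + 16037.0*I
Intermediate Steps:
k(j, A) = A + j
y(d) = √2*√d (y(d) = √(2*d) = √2*√d)
V = (7 + 2*I*√2)² (V = (√2*√(-4) + (3 + 4))² = (√2*(2*I) + 7)² = (2*I*√2 + 7)² = (7 + 2*I*√2)² ≈ 41.0 + 39.598*I)
(152 + 253)*(b(1, -11) + V) = (152 + 253)*(-11 + (41 + 28*I*√2)) = 405*(30 + 28*I*√2) = 12150 + 11340*I*√2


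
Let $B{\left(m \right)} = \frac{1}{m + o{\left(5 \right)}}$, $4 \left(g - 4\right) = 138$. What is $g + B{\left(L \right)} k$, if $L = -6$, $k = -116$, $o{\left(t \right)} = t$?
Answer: $\frac{309}{2} \approx 154.5$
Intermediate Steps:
$g = \frac{77}{2}$ ($g = 4 + \frac{1}{4} \cdot 138 = 4 + \frac{69}{2} = \frac{77}{2} \approx 38.5$)
$B{\left(m \right)} = \frac{1}{5 + m}$ ($B{\left(m \right)} = \frac{1}{m + 5} = \frac{1}{5 + m}$)
$g + B{\left(L \right)} k = \frac{77}{2} + \frac{1}{5 - 6} \left(-116\right) = \frac{77}{2} + \frac{1}{-1} \left(-116\right) = \frac{77}{2} - -116 = \frac{77}{2} + 116 = \frac{309}{2}$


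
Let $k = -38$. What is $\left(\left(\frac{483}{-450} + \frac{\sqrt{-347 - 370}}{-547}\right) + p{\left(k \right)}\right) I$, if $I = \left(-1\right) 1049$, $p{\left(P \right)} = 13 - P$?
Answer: $- \frac{7855961}{150} + \frac{1049 i \sqrt{717}}{547} \approx -52373.0 + 51.351 i$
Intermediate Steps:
$I = -1049$
$\left(\left(\frac{483}{-450} + \frac{\sqrt{-347 - 370}}{-547}\right) + p{\left(k \right)}\right) I = \left(\left(\frac{483}{-450} + \frac{\sqrt{-347 - 370}}{-547}\right) + \left(13 - -38\right)\right) \left(-1049\right) = \left(\left(483 \left(- \frac{1}{450}\right) + \sqrt{-717} \left(- \frac{1}{547}\right)\right) + \left(13 + 38\right)\right) \left(-1049\right) = \left(\left(- \frac{161}{150} + i \sqrt{717} \left(- \frac{1}{547}\right)\right) + 51\right) \left(-1049\right) = \left(\left(- \frac{161}{150} - \frac{i \sqrt{717}}{547}\right) + 51\right) \left(-1049\right) = \left(\frac{7489}{150} - \frac{i \sqrt{717}}{547}\right) \left(-1049\right) = - \frac{7855961}{150} + \frac{1049 i \sqrt{717}}{547}$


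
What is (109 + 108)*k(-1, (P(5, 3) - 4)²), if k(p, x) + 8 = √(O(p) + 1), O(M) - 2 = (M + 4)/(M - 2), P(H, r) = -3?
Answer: -1736 + 217*√2 ≈ -1429.1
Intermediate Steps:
O(M) = 2 + (4 + M)/(-2 + M) (O(M) = 2 + (M + 4)/(M - 2) = 2 + (4 + M)/(-2 + M))
k(p, x) = -8 + √(1 + 3*p/(-2 + p)) (k(p, x) = -8 + √(3*p/(-2 + p) + 1) = -8 + √(1 + 3*p/(-2 + p)))
(109 + 108)*k(-1, (P(5, 3) - 4)²) = (109 + 108)*(-8 + √2*√((-1 + 2*(-1))/(-2 - 1))) = 217*(-8 + √2*√((-1 - 2)/(-3))) = 217*(-8 + √2*√(-⅓*(-3))) = 217*(-8 + √2*√1) = 217*(-8 + √2*1) = 217*(-8 + √2) = -1736 + 217*√2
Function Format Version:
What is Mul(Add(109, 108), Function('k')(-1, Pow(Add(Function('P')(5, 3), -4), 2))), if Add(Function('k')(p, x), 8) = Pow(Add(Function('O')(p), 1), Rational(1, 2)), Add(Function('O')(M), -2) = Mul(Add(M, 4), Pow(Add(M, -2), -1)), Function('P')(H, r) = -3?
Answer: Add(-1736, Mul(217, Pow(2, Rational(1, 2)))) ≈ -1429.1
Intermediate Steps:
Function('O')(M) = Add(2, Mul(Pow(Add(-2, M), -1), Add(4, M))) (Function('O')(M) = Add(2, Mul(Add(M, 4), Pow(Add(M, -2), -1))) = Add(2, Mul(Add(4, M), Pow(Add(-2, M), -1))) = Add(2, Mul(Pow(Add(-2, M), -1), Add(4, M))))
Function('k')(p, x) = Add(-8, Pow(Add(1, Mul(3, p, Pow(Add(-2, p), -1))), Rational(1, 2))) (Function('k')(p, x) = Add(-8, Pow(Add(Mul(3, p, Pow(Add(-2, p), -1)), 1), Rational(1, 2))) = Add(-8, Pow(Add(1, Mul(3, p, Pow(Add(-2, p), -1))), Rational(1, 2))))
Mul(Add(109, 108), Function('k')(-1, Pow(Add(Function('P')(5, 3), -4), 2))) = Mul(Add(109, 108), Add(-8, Mul(Pow(2, Rational(1, 2)), Pow(Mul(Pow(Add(-2, -1), -1), Add(-1, Mul(2, -1))), Rational(1, 2))))) = Mul(217, Add(-8, Mul(Pow(2, Rational(1, 2)), Pow(Mul(Pow(-3, -1), Add(-1, -2)), Rational(1, 2))))) = Mul(217, Add(-8, Mul(Pow(2, Rational(1, 2)), Pow(Mul(Rational(-1, 3), -3), Rational(1, 2))))) = Mul(217, Add(-8, Mul(Pow(2, Rational(1, 2)), Pow(1, Rational(1, 2))))) = Mul(217, Add(-8, Mul(Pow(2, Rational(1, 2)), 1))) = Mul(217, Add(-8, Pow(2, Rational(1, 2)))) = Add(-1736, Mul(217, Pow(2, Rational(1, 2))))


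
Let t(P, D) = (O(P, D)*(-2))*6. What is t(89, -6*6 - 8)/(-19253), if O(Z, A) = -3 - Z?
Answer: -1104/19253 ≈ -0.057342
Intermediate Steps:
t(P, D) = 36 + 12*P (t(P, D) = ((-3 - P)*(-2))*6 = (6 + 2*P)*6 = 36 + 12*P)
t(89, -6*6 - 8)/(-19253) = (36 + 12*89)/(-19253) = (36 + 1068)*(-1/19253) = 1104*(-1/19253) = -1104/19253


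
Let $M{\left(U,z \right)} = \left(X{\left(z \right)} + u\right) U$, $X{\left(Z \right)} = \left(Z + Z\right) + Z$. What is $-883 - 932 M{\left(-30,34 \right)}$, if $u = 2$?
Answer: $2906957$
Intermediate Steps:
$X{\left(Z \right)} = 3 Z$ ($X{\left(Z \right)} = 2 Z + Z = 3 Z$)
$M{\left(U,z \right)} = U \left(2 + 3 z\right)$ ($M{\left(U,z \right)} = \left(3 z + 2\right) U = \left(2 + 3 z\right) U = U \left(2 + 3 z\right)$)
$-883 - 932 M{\left(-30,34 \right)} = -883 - 932 \left(- 30 \left(2 + 3 \cdot 34\right)\right) = -883 - 932 \left(- 30 \left(2 + 102\right)\right) = -883 - 932 \left(\left(-30\right) 104\right) = -883 - -2907840 = -883 + 2907840 = 2906957$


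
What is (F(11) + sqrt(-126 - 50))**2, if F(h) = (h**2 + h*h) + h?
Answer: 63833 + 2024*I*sqrt(11) ≈ 63833.0 + 6712.9*I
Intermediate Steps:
F(h) = h + 2*h**2 (F(h) = (h**2 + h**2) + h = 2*h**2 + h = h + 2*h**2)
(F(11) + sqrt(-126 - 50))**2 = (11*(1 + 2*11) + sqrt(-126 - 50))**2 = (11*(1 + 22) + sqrt(-176))**2 = (11*23 + 4*I*sqrt(11))**2 = (253 + 4*I*sqrt(11))**2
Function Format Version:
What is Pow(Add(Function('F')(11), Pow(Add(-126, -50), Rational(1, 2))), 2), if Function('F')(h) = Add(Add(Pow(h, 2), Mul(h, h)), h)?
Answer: Add(63833, Mul(2024, I, Pow(11, Rational(1, 2)))) ≈ Add(63833., Mul(6712.9, I))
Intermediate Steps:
Function('F')(h) = Add(h, Mul(2, Pow(h, 2))) (Function('F')(h) = Add(Add(Pow(h, 2), Pow(h, 2)), h) = Add(Mul(2, Pow(h, 2)), h) = Add(h, Mul(2, Pow(h, 2))))
Pow(Add(Function('F')(11), Pow(Add(-126, -50), Rational(1, 2))), 2) = Pow(Add(Mul(11, Add(1, Mul(2, 11))), Pow(Add(-126, -50), Rational(1, 2))), 2) = Pow(Add(Mul(11, Add(1, 22)), Pow(-176, Rational(1, 2))), 2) = Pow(Add(Mul(11, 23), Mul(4, I, Pow(11, Rational(1, 2)))), 2) = Pow(Add(253, Mul(4, I, Pow(11, Rational(1, 2)))), 2)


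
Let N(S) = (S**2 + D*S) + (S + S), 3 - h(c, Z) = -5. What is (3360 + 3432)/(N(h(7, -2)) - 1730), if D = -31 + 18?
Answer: -3396/877 ≈ -3.8723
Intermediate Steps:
h(c, Z) = 8 (h(c, Z) = 3 - 1*(-5) = 3 + 5 = 8)
D = -13
N(S) = S**2 - 11*S (N(S) = (S**2 - 13*S) + (S + S) = (S**2 - 13*S) + 2*S = S**2 - 11*S)
(3360 + 3432)/(N(h(7, -2)) - 1730) = (3360 + 3432)/(8*(-11 + 8) - 1730) = 6792/(8*(-3) - 1730) = 6792/(-24 - 1730) = 6792/(-1754) = 6792*(-1/1754) = -3396/877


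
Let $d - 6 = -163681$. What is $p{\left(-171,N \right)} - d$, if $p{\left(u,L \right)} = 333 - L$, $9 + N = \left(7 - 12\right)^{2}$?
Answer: $163992$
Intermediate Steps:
$d = -163675$ ($d = 6 - 163681 = -163675$)
$N = 16$ ($N = -9 + \left(7 - 12\right)^{2} = -9 + \left(-5\right)^{2} = -9 + 25 = 16$)
$p{\left(-171,N \right)} - d = \left(333 - 16\right) - -163675 = \left(333 - 16\right) + 163675 = 317 + 163675 = 163992$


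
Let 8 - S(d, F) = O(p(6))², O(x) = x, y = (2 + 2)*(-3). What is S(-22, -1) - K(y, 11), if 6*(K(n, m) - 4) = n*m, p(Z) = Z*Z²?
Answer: -46630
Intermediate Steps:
p(Z) = Z³
y = -12 (y = 4*(-3) = -12)
K(n, m) = 4 + m*n/6 (K(n, m) = 4 + (n*m)/6 = 4 + (m*n)/6 = 4 + m*n/6)
S(d, F) = -46648 (S(d, F) = 8 - (6³)² = 8 - 1*216² = 8 - 1*46656 = 8 - 46656 = -46648)
S(-22, -1) - K(y, 11) = -46648 - (4 + (⅙)*11*(-12)) = -46648 - (4 - 22) = -46648 - 1*(-18) = -46648 + 18 = -46630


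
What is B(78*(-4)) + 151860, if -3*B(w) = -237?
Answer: 151939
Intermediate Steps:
B(w) = 79 (B(w) = -1/3*(-237) = 79)
B(78*(-4)) + 151860 = 79 + 151860 = 151939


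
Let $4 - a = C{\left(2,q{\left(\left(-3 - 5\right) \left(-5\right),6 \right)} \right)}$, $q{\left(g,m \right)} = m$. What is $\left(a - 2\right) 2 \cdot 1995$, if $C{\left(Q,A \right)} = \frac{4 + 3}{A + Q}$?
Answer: $\frac{17955}{4} \approx 4488.8$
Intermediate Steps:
$C{\left(Q,A \right)} = \frac{7}{A + Q}$
$a = \frac{25}{8}$ ($a = 4 - \frac{7}{6 + 2} = 4 - \frac{7}{8} = \frac{25}{8} \approx 3.125$)
$\left(a - 2\right) 2 \cdot 1995 = \left(\frac{25}{8} - 2\right) 2 \cdot 1995 = \frac{9}{8} \cdot 2 \cdot 1995 = \frac{9}{4} \cdot 1995 = \frac{17955}{4}$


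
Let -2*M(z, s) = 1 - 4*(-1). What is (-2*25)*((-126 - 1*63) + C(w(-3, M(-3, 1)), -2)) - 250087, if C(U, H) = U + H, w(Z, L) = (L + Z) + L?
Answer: -240137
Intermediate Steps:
M(z, s) = -5/2 (M(z, s) = -(1 - 4*(-1))/2 = -(1 + 4)/2 = -1/2*5 = -5/2)
w(Z, L) = Z + 2*L
C(U, H) = H + U
(-2*25)*((-126 - 1*63) + C(w(-3, M(-3, 1)), -2)) - 250087 = (-2*25)*((-126 - 1*63) + (-2 + (-3 + 2*(-5/2)))) - 250087 = -50*((-126 - 63) + (-2 + (-3 - 5))) - 250087 = -50*(-189 + (-2 - 8)) - 250087 = -50*(-189 - 10) - 250087 = -50*(-199) - 250087 = 9950 - 250087 = -240137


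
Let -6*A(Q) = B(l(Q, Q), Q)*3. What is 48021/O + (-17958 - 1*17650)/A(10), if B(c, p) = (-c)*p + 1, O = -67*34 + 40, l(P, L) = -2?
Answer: 52790989/15666 ≈ 3369.8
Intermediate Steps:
O = -2238 (O = -2278 + 40 = -2238)
B(c, p) = 1 - c*p (B(c, p) = -c*p + 1 = 1 - c*p)
A(Q) = -½ - Q (A(Q) = -(1 - 1*(-2)*Q)*3/6 = -(1 + 2*Q)*3/6 = -(3 + 6*Q)/6 = -½ - Q)
48021/O + (-17958 - 1*17650)/A(10) = 48021/(-2238) + (-17958 - 1*17650)/(-½ - 1*10) = 48021*(-1/2238) + (-17958 - 17650)/(-½ - 10) = -16007/746 - 35608/(-21/2) = -16007/746 - 35608*(-2/21) = -16007/746 + 71216/21 = 52790989/15666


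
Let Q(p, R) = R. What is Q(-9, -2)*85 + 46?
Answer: -124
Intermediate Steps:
Q(-9, -2)*85 + 46 = -2*85 + 46 = -170 + 46 = -124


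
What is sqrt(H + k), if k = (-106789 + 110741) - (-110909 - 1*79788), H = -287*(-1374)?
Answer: 3*sqrt(65443) ≈ 767.46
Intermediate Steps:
H = 394338
k = 194649 (k = 3952 - (-110909 - 79788) = 3952 - 1*(-190697) = 3952 + 190697 = 194649)
sqrt(H + k) = sqrt(394338 + 194649) = sqrt(588987) = 3*sqrt(65443)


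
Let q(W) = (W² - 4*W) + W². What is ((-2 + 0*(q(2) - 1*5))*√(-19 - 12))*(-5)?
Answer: 10*I*√31 ≈ 55.678*I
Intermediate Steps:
q(W) = -4*W + 2*W²
((-2 + 0*(q(2) - 1*5))*√(-19 - 12))*(-5) = ((-2 + 0*(2*2*(-2 + 2) - 1*5))*√(-19 - 12))*(-5) = ((-2 + 0*(2*2*0 - 5))*√(-31))*(-5) = ((-2 + 0*(0 - 5))*(I*√31))*(-5) = ((-2 + 0*(-5))*(I*√31))*(-5) = ((-2 + 0)*(I*√31))*(-5) = -2*I*√31*(-5) = 10*I*√31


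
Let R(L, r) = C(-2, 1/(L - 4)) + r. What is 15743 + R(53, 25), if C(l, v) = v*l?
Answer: 772630/49 ≈ 15768.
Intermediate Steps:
C(l, v) = l*v
R(L, r) = r - 2/(-4 + L) (R(L, r) = -2/(L - 4) + r = -2/(-4 + L) + r = r - 2/(-4 + L))
15743 + R(53, 25) = 15743 + (-2 + 25*(-4 + 53))/(-4 + 53) = 15743 + (-2 + 25*49)/49 = 15743 + (-2 + 1225)/49 = 15743 + (1/49)*1223 = 15743 + 1223/49 = 772630/49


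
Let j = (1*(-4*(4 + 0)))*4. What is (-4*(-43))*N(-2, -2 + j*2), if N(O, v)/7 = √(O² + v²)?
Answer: 2408*√4226 ≈ 1.5654e+5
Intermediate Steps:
j = -64 (j = (1*(-4*4))*4 = (1*(-16))*4 = -16*4 = -64)
N(O, v) = 7*√(O² + v²)
(-4*(-43))*N(-2, -2 + j*2) = (-4*(-43))*(7*√((-2)² + (-2 - 64*2)²)) = 172*(7*√(4 + (-2 - 128)²)) = 172*(7*√(4 + (-130)²)) = 172*(7*√(4 + 16900)) = 172*(7*√16904) = 172*(7*(2*√4226)) = 172*(14*√4226) = 2408*√4226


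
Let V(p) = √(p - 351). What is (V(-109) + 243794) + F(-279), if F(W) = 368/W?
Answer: 68018158/279 + 2*I*√115 ≈ 2.4379e+5 + 21.448*I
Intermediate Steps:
V(p) = √(-351 + p)
(V(-109) + 243794) + F(-279) = (√(-351 - 109) + 243794) + 368/(-279) = (√(-460) + 243794) + 368*(-1/279) = (2*I*√115 + 243794) - 368/279 = (243794 + 2*I*√115) - 368/279 = 68018158/279 + 2*I*√115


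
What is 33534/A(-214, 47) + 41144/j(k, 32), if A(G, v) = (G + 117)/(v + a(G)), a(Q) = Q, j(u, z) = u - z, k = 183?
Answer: 849617846/14647 ≈ 58006.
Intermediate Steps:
A(G, v) = (117 + G)/(G + v) (A(G, v) = (G + 117)/(v + G) = (117 + G)/(G + v))
33534/A(-214, 47) + 41144/j(k, 32) = 33534/(((117 - 214)/(-214 + 47))) + 41144/(183 - 1*32) = 33534/((-97/(-167))) + 41144/(183 - 32) = 33534/((-1/167*(-97))) + 41144/151 = 33534/(97/167) + 41144*(1/151) = 33534*(167/97) + 41144/151 = 5600178/97 + 41144/151 = 849617846/14647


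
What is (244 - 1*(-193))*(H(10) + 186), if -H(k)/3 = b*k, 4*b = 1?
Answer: 156009/2 ≈ 78005.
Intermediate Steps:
b = 1/4 (b = (1/4)*1 = 1/4 ≈ 0.25000)
H(k) = -3*k/4
(244 - 1*(-193))*(H(10) + 186) = (244 - 1*(-193))*(-3/4*10 + 186) = (244 + 193)*(-15/2 + 186) = 437*(357/2) = 156009/2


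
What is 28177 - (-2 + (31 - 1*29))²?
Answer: 28177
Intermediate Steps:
28177 - (-2 + (31 - 1*29))² = 28177 - (-2 + (31 - 29))² = 28177 - (-2 + 2)² = 28177 - 1*0² = 28177 - 1*0 = 28177 + 0 = 28177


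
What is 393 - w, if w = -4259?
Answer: 4652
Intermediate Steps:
393 - w = 393 - 1*(-4259) = 393 + 4259 = 4652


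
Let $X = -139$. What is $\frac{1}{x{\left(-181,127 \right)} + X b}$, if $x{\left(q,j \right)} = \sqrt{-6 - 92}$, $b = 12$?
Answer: $- \frac{834}{1391161} - \frac{7 i \sqrt{2}}{2782322} \approx -0.0005995 - 3.558 \cdot 10^{-6} i$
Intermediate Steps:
$x{\left(q,j \right)} = 7 i \sqrt{2}$ ($x{\left(q,j \right)} = \sqrt{-98} = 7 i \sqrt{2}$)
$\frac{1}{x{\left(-181,127 \right)} + X b} = \frac{1}{7 i \sqrt{2} - 1668} = \frac{1}{-1668 + 7 i \sqrt{2}}$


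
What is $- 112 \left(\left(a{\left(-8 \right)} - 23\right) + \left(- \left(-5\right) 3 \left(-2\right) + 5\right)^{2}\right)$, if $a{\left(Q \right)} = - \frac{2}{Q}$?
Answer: $-67452$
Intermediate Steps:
$- 112 \left(\left(a{\left(-8 \right)} - 23\right) + \left(- \left(-5\right) 3 \left(-2\right) + 5\right)^{2}\right) = - 112 \left(\left(- \frac{2}{-8} - 23\right) + \left(- \left(-5\right) 3 \left(-2\right) + 5\right)^{2}\right) = - 112 \left(\left(\left(-2\right) \left(- \frac{1}{8}\right) - 23\right) + \left(- \left(-15\right) \left(-2\right) + 5\right)^{2}\right) = - 112 \left(\left(\frac{1}{4} - 23\right) + \left(\left(-1\right) 30 + 5\right)^{2}\right) = - 112 \left(- \frac{91}{4} + \left(-30 + 5\right)^{2}\right) = - 112 \left(- \frac{91}{4} + \left(-25\right)^{2}\right) = - 112 \left(- \frac{91}{4} + 625\right) = \left(-112\right) \frac{2409}{4} = -67452$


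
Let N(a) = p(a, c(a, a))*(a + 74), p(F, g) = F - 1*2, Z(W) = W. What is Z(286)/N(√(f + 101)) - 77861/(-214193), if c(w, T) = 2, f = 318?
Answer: 1613210267/4939749565 + 1584*√419/161435 ≈ 0.52742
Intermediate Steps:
p(F, g) = -2 + F (p(F, g) = F - 2 = -2 + F)
N(a) = (-2 + a)*(74 + a) (N(a) = (-2 + a)*(a + 74) = (-2 + a)*(74 + a))
Z(286)/N(√(f + 101)) - 77861/(-214193) = 286/(((-2 + √(318 + 101))*(74 + √(318 + 101)))) - 77861/(-214193) = 286/(((-2 + √419)*(74 + √419))) - 77861*(-1/214193) = 286*(1/((-2 + √419)*(74 + √419))) + 11123/30599 = 286/((-2 + √419)*(74 + √419)) + 11123/30599 = 11123/30599 + 286/((-2 + √419)*(74 + √419))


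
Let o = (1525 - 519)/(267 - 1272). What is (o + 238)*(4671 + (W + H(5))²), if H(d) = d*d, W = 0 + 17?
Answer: 102180936/67 ≈ 1.5251e+6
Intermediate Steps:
W = 17
o = -1006/1005 (o = 1006/(-1005) = 1006*(-1/1005) = -1006/1005 ≈ -1.0010)
H(d) = d²
(o + 238)*(4671 + (W + H(5))²) = (-1006/1005 + 238)*(4671 + (17 + 5²)²) = 238184*(4671 + (17 + 25)²)/1005 = 238184*(4671 + 42²)/1005 = 238184*(4671 + 1764)/1005 = (238184/1005)*6435 = 102180936/67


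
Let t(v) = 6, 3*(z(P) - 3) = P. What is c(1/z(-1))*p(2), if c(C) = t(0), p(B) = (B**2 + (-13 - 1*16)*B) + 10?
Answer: -264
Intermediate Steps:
z(P) = 3 + P/3
p(B) = 10 + B**2 - 29*B (p(B) = (B**2 + (-13 - 16)*B) + 10 = (B**2 - 29*B) + 10 = 10 + B**2 - 29*B)
c(C) = 6
c(1/z(-1))*p(2) = 6*(10 + 2**2 - 29*2) = 6*(10 + 4 - 58) = 6*(-44) = -264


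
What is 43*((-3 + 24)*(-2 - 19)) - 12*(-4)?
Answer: -18915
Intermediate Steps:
43*((-3 + 24)*(-2 - 19)) - 12*(-4) = 43*(21*(-21)) + 48 = 43*(-441) + 48 = -18963 + 48 = -18915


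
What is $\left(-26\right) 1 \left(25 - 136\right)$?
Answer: $2886$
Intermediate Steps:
$\left(-26\right) 1 \left(25 - 136\right) = \left(-26\right) \left(-111\right) = 2886$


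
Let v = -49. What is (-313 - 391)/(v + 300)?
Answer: -704/251 ≈ -2.8048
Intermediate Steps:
(-313 - 391)/(v + 300) = (-313 - 391)/(-49 + 300) = -704/251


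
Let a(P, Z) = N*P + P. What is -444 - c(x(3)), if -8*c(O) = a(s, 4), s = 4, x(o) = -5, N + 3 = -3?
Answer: -893/2 ≈ -446.50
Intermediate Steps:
N = -6 (N = -3 - 3 = -6)
a(P, Z) = -5*P (a(P, Z) = -6*P + P = -5*P)
c(O) = 5/2 (c(O) = -(-5)*4/8 = -⅛*(-20) = 5/2)
-444 - c(x(3)) = -444 - 1*5/2 = -444 - 5/2 = -893/2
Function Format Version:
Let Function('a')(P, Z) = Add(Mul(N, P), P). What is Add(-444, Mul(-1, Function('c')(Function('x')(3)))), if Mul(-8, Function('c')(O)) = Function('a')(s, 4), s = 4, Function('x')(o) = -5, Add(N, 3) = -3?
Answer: Rational(-893, 2) ≈ -446.50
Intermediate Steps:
N = -6 (N = Add(-3, -3) = -6)
Function('a')(P, Z) = Mul(-5, P) (Function('a')(P, Z) = Add(Mul(-6, P), P) = Mul(-5, P))
Function('c')(O) = Rational(5, 2) (Function('c')(O) = Mul(Rational(-1, 8), Mul(-5, 4)) = Mul(Rational(-1, 8), -20) = Rational(5, 2))
Add(-444, Mul(-1, Function('c')(Function('x')(3)))) = Add(-444, Mul(-1, Rational(5, 2))) = Add(-444, Rational(-5, 2)) = Rational(-893, 2)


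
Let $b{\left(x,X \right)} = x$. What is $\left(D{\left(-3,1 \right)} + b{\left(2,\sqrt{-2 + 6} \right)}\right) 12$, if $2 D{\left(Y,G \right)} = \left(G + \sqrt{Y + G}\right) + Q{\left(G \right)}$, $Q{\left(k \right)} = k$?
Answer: $36 + 6 i \sqrt{2} \approx 36.0 + 8.4853 i$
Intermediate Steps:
$D{\left(Y,G \right)} = G + \frac{\sqrt{G + Y}}{2}$ ($D{\left(Y,G \right)} = \frac{\left(G + \sqrt{Y + G}\right) + G}{2} = \frac{\left(G + \sqrt{G + Y}\right) + G}{2} = \frac{\sqrt{G + Y} + 2 G}{2} = G + \frac{\sqrt{G + Y}}{2}$)
$\left(D{\left(-3,1 \right)} + b{\left(2,\sqrt{-2 + 6} \right)}\right) 12 = \left(\left(1 + \frac{\sqrt{1 - 3}}{2}\right) + 2\right) 12 = \left(\left(1 + \frac{\sqrt{-2}}{2}\right) + 2\right) 12 = \left(\left(1 + \frac{i \sqrt{2}}{2}\right) + 2\right) 12 = \left(3 + \frac{i \sqrt{2}}{2}\right) 12 = 36 + 6 i \sqrt{2}$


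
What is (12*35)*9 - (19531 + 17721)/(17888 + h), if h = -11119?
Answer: 25549568/6769 ≈ 3774.5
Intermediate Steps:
(12*35)*9 - (19531 + 17721)/(17888 + h) = (12*35)*9 - (19531 + 17721)/(17888 - 11119) = 420*9 - 37252/6769 = 3780 - 37252/6769 = 25549568/6769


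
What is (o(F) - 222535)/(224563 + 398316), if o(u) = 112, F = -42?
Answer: -222423/622879 ≈ -0.35709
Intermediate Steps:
(o(F) - 222535)/(224563 + 398316) = (112 - 222535)/(224563 + 398316) = -222423/622879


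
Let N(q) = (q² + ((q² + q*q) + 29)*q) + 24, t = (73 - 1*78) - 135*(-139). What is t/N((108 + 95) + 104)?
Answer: 9380/28986031 ≈ 0.00032360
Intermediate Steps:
t = 18760 (t = (73 - 78) + 18765 = -5 + 18765 = 18760)
N(q) = 24 + q² + q*(29 + 2*q²) (N(q) = (q² + ((q² + q²) + 29)*q) + 24 = (q² + (2*q² + 29)*q) + 24 = (q² + (29 + 2*q²)*q) + 24 = (q² + q*(29 + 2*q²)) + 24 = 24 + q² + q*(29 + 2*q²))
t/N((108 + 95) + 104) = 18760/(24 + ((108 + 95) + 104)² + 2*((108 + 95) + 104)³ + 29*((108 + 95) + 104)) = 18760/(24 + (203 + 104)² + 2*(203 + 104)³ + 29*(203 + 104)) = 18760/(24 + 307² + 2*307³ + 29*307) = 18760/(24 + 94249 + 2*28934443 + 8903) = 18760/(24 + 94249 + 57868886 + 8903) = 18760/57972062 = 18760*(1/57972062) = 9380/28986031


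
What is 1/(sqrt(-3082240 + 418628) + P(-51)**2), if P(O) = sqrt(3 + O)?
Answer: -12/666479 - I*sqrt(665903)/1332958 ≈ -1.8005e-5 - 0.00061219*I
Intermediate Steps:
1/(sqrt(-3082240 + 418628) + P(-51)**2) = 1/(sqrt(-3082240 + 418628) + (sqrt(3 - 51))**2) = 1/(sqrt(-2663612) + (sqrt(-48))**2) = 1/(2*I*sqrt(665903) + (4*I*sqrt(3))**2) = 1/(2*I*sqrt(665903) - 48) = 1/(-48 + 2*I*sqrt(665903))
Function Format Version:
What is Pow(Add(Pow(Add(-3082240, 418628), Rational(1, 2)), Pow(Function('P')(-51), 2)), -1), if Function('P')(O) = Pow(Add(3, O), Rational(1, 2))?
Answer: Add(Rational(-12, 666479), Mul(Rational(-1, 1332958), I, Pow(665903, Rational(1, 2)))) ≈ Add(-1.8005e-5, Mul(-0.00061219, I))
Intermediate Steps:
Pow(Add(Pow(Add(-3082240, 418628), Rational(1, 2)), Pow(Function('P')(-51), 2)), -1) = Pow(Add(Pow(Add(-3082240, 418628), Rational(1, 2)), Pow(Pow(Add(3, -51), Rational(1, 2)), 2)), -1) = Pow(Add(Pow(-2663612, Rational(1, 2)), Pow(Pow(-48, Rational(1, 2)), 2)), -1) = Pow(Add(Mul(2, I, Pow(665903, Rational(1, 2))), Pow(Mul(4, I, Pow(3, Rational(1, 2))), 2)), -1) = Pow(Add(Mul(2, I, Pow(665903, Rational(1, 2))), -48), -1) = Pow(Add(-48, Mul(2, I, Pow(665903, Rational(1, 2)))), -1)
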